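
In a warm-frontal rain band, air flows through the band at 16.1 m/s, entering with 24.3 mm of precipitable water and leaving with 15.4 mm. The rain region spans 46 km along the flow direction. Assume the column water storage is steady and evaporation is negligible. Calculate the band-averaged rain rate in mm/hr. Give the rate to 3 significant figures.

R ≈ 11.2 mm/hr

Column moisture flux per unit crosswind length is F = V × PW.
Inflow: F_in = 16.1 × 24.3 = 391.23 mm·m/s
Outflow: F_out = 16.1 × 15.4 = 247.94 mm·m/s
Steady-state rate R = (F_in − F_out)/L = (391.23 − 247.94) / 46000 m = 3.115e-03 mm/s.
R = 3.115e-03 × 3600 = 11.2 mm/hr.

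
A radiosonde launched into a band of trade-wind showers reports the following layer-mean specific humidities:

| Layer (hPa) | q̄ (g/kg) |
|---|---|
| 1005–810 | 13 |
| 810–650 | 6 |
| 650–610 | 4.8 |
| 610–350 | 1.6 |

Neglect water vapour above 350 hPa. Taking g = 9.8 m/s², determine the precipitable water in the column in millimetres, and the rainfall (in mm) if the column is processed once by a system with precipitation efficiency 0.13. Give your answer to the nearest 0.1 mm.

PW ≈ 41.9 mm; rainfall ≈ 5.4 mm

Precipitable water is the column-integrated vapour mass per unit area: PW = (1/g) Σ q̄ Δp, with q in kg/kg and Δp in Pa (1 kg/m² of water = 1 mm).
Layer 1005–810 hPa: Δp = 195 hPa = 19500 Pa, q̄ = 0.013 kg/kg → 0.013 × 19500 / 9.8 = 25.87 mm
Layer 810–650 hPa: Δp = 160 hPa = 16000 Pa, q̄ = 0.006 kg/kg → 0.006 × 16000 / 9.8 = 9.80 mm
Layer 650–610 hPa: Δp = 40 hPa = 4000 Pa, q̄ = 0.0048 kg/kg → 0.0048 × 4000 / 9.8 = 1.96 mm
Layer 610–350 hPa: Δp = 260 hPa = 26000 Pa, q̄ = 0.0016 kg/kg → 0.0016 × 26000 / 9.8 = 4.24 mm
PW = 25.87 + 9.80 + 1.96 + 4.24 = 41.87 ≈ 41.9 mm.
Rainfall = ε × PW = 0.13 × 41.9 = 5.4 mm.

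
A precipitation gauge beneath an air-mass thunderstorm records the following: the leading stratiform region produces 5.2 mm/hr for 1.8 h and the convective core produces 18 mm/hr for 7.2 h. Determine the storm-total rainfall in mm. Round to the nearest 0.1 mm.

total ≈ 139.0 mm

Total = Σ Rᵢ Δtᵢ = 5.2 × 1.8 + 18 × 7.2
      = 9.36 + 129.6 = 139.0 mm.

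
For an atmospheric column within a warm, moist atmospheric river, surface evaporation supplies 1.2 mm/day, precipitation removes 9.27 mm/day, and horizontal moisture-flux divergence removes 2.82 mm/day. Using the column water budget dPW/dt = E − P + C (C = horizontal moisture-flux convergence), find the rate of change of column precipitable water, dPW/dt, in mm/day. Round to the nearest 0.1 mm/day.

dPW/dt ≈ -10.9 mm/day

dPW/dt = E − P + C = 1.2 − 9.27 + (-2.82) = -10.9 mm/day.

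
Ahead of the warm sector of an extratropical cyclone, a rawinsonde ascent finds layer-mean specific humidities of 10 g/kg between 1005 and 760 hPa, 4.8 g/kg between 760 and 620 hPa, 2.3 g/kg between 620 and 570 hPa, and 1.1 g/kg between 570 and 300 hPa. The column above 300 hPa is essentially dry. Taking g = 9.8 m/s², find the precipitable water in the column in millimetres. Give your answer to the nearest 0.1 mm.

Precipitable water is the column-integrated vapour mass per unit area: PW = (1/g) Σ q̄ Δp, with q in kg/kg and Δp in Pa (1 kg/m² of water = 1 mm).
Layer 1005–760 hPa: Δp = 245 hPa = 24500 Pa, q̄ = 0.01 kg/kg → 0.01 × 24500 / 9.8 = 25.00 mm
Layer 760–620 hPa: Δp = 140 hPa = 14000 Pa, q̄ = 0.0048 kg/kg → 0.0048 × 14000 / 9.8 = 6.86 mm
Layer 620–570 hPa: Δp = 50 hPa = 5000 Pa, q̄ = 0.0023 kg/kg → 0.0023 × 5000 / 9.8 = 1.17 mm
Layer 570–300 hPa: Δp = 270 hPa = 27000 Pa, q̄ = 0.0011 kg/kg → 0.0011 × 27000 / 9.8 = 3.03 mm
PW = 25.00 + 6.86 + 1.17 + 3.03 = 36.06 ≈ 36.1 mm.

PW ≈ 36.1 mm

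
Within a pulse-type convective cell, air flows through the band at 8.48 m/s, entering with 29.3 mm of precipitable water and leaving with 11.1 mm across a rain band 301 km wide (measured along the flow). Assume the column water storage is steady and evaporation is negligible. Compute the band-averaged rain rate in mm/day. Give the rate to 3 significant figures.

Column moisture flux per unit crosswind length is F = V × PW.
Inflow: F_in = 8.48 × 29.3 = 248.464 mm·m/s
Outflow: F_out = 8.48 × 11.1 = 94.128 mm·m/s
Steady-state rate R = (F_in − F_out)/L = (248.464 − 94.128) / 301000 m = 5.127e-04 mm/s.
R = 5.127e-04 × 3600 × 24 = 44.3 mm/day.

R ≈ 44.3 mm/day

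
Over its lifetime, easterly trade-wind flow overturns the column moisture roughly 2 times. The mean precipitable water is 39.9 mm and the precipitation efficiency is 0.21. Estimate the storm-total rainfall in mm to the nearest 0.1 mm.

rainfall ≈ 16.8 mm

Each cycle deposits ε × PW = 0.21 × 39.9 = 8.379 mm.
Over 2 cycles: 2 × 8.379 = 16.8 mm.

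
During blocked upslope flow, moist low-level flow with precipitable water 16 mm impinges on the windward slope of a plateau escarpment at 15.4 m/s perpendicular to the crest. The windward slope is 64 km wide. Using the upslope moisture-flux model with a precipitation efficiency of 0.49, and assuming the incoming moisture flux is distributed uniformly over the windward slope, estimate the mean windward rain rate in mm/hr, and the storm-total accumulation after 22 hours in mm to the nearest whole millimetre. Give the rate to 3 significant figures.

R ≈ 6.79 mm/hr; total ≈ 149 mm

Incoming column moisture flux per unit ridge length: F = V × PW = 15.4 × 16 = 246.4 mm·m/s.
Spread over the 64 km slope with efficiency ε = 0.49: R = ε·F/W = 0.49 × 246.4 / 64000 m = 1.887e-03 mm/s.
R = 1.887e-03 × 3600 = 6.79 mm/hr.
Over 22 h: total = 6.79 × 22 = 149.38 ≈ 149 mm.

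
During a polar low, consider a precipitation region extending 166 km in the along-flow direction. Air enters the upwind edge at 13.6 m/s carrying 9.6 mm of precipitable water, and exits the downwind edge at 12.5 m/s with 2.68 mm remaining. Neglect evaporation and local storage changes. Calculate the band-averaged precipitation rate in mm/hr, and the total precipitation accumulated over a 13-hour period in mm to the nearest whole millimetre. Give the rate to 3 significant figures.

Column moisture flux per unit crosswind length is F = V × PW.
Inflow: F_in = 13.6 × 9.6 = 130.56 mm·m/s
Outflow: F_out = 12.5 × 2.68 = 33.5 mm·m/s
Steady-state rate R = (F_in − F_out)/L = (130.56 − 33.5) / 166000 m = 5.847e-04 mm/s.
R = 5.847e-04 × 3600 = 2.10 mm/hr.
Over 13 h: total = 2.10 × 13 = 27.3 ≈ 27 mm.

R ≈ 2.10 mm/hr; total ≈ 27 mm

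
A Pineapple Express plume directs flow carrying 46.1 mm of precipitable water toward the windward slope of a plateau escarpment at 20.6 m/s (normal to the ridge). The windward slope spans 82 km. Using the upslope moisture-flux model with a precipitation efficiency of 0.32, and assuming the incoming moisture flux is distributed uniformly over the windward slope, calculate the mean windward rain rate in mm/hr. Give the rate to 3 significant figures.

R ≈ 13.3 mm/hr

Incoming column moisture flux per unit ridge length: F = V × PW = 20.6 × 46.1 = 949.66 mm·m/s.
Spread over the 82 km slope with efficiency ε = 0.32: R = ε·F/W = 0.32 × 949.66 / 82000 m = 3.706e-03 mm/s.
R = 3.706e-03 × 3600 = 13.3 mm/hr.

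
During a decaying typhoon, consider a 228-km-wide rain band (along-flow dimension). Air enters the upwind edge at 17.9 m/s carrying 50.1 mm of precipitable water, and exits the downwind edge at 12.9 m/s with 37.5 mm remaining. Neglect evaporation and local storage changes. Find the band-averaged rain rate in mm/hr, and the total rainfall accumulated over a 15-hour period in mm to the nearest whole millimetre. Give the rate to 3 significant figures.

R ≈ 6.52 mm/hr; total ≈ 98 mm

Column moisture flux per unit crosswind length is F = V × PW.
Inflow: F_in = 17.9 × 50.1 = 896.79 mm·m/s
Outflow: F_out = 12.9 × 37.5 = 483.75 mm·m/s
Steady-state rate R = (F_in − F_out)/L = (896.79 − 483.75) / 228000 m = 1.812e-03 mm/s.
R = 1.812e-03 × 3600 = 6.52 mm/hr.
Over 15 h: total = 6.52 × 15 = 97.8 ≈ 98 mm.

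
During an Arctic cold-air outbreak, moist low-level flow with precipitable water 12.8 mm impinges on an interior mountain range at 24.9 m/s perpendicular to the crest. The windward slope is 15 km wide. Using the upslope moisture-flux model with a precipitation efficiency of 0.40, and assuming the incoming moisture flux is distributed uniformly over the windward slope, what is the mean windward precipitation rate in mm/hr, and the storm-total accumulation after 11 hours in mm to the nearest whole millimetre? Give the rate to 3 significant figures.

Incoming column moisture flux per unit ridge length: F = V × PW = 24.9 × 12.8 = 318.72 mm·m/s.
Spread over the 15 km slope with efficiency ε = 0.40: R = ε·F/W = 0.40 × 318.72 / 15000 m = 8.499e-03 mm/s.
R = 8.499e-03 × 3600 = 30.6 mm/hr.
Over 11 h: total = 30.6 × 11 = 336.6 ≈ 337 mm.

R ≈ 30.6 mm/hr; total ≈ 337 mm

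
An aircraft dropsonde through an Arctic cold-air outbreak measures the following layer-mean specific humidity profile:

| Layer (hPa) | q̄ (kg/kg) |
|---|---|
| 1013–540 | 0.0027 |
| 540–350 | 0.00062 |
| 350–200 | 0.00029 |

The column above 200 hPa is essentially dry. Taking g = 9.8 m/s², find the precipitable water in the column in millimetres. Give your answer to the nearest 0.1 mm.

PW ≈ 14.7 mm

Precipitable water is the column-integrated vapour mass per unit area: PW = (1/g) Σ q̄ Δp, with q in kg/kg and Δp in Pa (1 kg/m² of water = 1 mm).
Layer 1013–540 hPa: Δp = 473 hPa = 47300 Pa, q̄ = 0.0027 kg/kg → 0.0027 × 47300 / 9.8 = 13.03 mm
Layer 540–350 hPa: Δp = 190 hPa = 19000 Pa, q̄ = 0.00062 kg/kg → 0.00062 × 19000 / 9.8 = 1.20 mm
Layer 350–200 hPa: Δp = 150 hPa = 15000 Pa, q̄ = 0.00029 kg/kg → 0.00029 × 15000 / 9.8 = 0.44 mm
PW = 13.03 + 1.20 + 0.44 = 14.67 ≈ 14.7 mm.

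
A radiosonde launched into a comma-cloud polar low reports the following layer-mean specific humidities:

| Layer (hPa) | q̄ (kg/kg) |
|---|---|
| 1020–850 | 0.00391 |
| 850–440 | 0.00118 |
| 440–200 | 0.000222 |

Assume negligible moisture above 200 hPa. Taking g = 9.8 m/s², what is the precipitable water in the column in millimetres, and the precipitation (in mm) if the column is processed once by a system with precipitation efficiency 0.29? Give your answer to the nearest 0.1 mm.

Precipitable water is the column-integrated vapour mass per unit area: PW = (1/g) Σ q̄ Δp, with q in kg/kg and Δp in Pa (1 kg/m² of water = 1 mm).
Layer 1020–850 hPa: Δp = 170 hPa = 17000 Pa, q̄ = 0.00391 kg/kg → 0.00391 × 17000 / 9.8 = 6.78 mm
Layer 850–440 hPa: Δp = 410 hPa = 41000 Pa, q̄ = 0.00118 kg/kg → 0.00118 × 41000 / 9.8 = 4.94 mm
Layer 440–200 hPa: Δp = 240 hPa = 24000 Pa, q̄ = 0.000222 kg/kg → 0.000222 × 24000 / 9.8 = 0.54 mm
PW = 6.78 + 4.94 + 0.54 = 12.26 ≈ 12.3 mm.
Precipitation = ε × PW = 0.29 × 12.3 = 3.6 mm.

PW ≈ 12.3 mm; precipitation ≈ 3.6 mm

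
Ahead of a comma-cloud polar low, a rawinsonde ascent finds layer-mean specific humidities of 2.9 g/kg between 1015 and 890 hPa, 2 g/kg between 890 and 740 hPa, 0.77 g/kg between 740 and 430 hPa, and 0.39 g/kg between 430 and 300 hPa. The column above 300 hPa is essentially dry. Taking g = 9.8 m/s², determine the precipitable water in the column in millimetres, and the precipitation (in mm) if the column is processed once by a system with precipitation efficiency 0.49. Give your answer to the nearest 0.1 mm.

PW ≈ 9.7 mm; precipitation ≈ 4.8 mm

Precipitable water is the column-integrated vapour mass per unit area: PW = (1/g) Σ q̄ Δp, with q in kg/kg and Δp in Pa (1 kg/m² of water = 1 mm).
Layer 1015–890 hPa: Δp = 125 hPa = 12500 Pa, q̄ = 0.0029 kg/kg → 0.0029 × 12500 / 9.8 = 3.70 mm
Layer 890–740 hPa: Δp = 150 hPa = 15000 Pa, q̄ = 0.002 kg/kg → 0.002 × 15000 / 9.8 = 3.06 mm
Layer 740–430 hPa: Δp = 310 hPa = 31000 Pa, q̄ = 0.00077 kg/kg → 0.00077 × 31000 / 9.8 = 2.44 mm
Layer 430–300 hPa: Δp = 130 hPa = 13000 Pa, q̄ = 0.00039 kg/kg → 0.00039 × 13000 / 9.8 = 0.52 mm
PW = 3.70 + 3.06 + 2.44 + 0.52 = 9.72 ≈ 9.7 mm.
Precipitation = ε × PW = 0.49 × 9.7 = 4.8 mm.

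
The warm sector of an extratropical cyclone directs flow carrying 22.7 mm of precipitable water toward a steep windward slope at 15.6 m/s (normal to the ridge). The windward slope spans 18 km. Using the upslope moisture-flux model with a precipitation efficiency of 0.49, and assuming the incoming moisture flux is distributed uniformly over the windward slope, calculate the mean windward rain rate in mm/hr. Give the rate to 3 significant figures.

R ≈ 34.7 mm/hr

Incoming column moisture flux per unit ridge length: F = V × PW = 15.6 × 22.7 = 354.12 mm·m/s.
Spread over the 18 km slope with efficiency ε = 0.49: R = ε·F/W = 0.49 × 354.12 / 18000 m = 9.640e-03 mm/s.
R = 9.640e-03 × 3600 = 34.7 mm/hr.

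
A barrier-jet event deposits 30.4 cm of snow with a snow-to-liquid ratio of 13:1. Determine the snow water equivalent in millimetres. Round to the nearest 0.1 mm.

SWE ≈ 23.4 mm

SWE = snow depth / ratio = 30.4 cm / 13 = 2.338 cm = 23.4 mm.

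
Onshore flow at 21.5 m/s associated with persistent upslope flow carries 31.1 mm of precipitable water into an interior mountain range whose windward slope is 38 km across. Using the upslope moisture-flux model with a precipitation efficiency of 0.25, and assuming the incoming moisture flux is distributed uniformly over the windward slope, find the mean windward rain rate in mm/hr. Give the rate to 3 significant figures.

R ≈ 15.8 mm/hr

Incoming column moisture flux per unit ridge length: F = V × PW = 21.5 × 31.1 = 668.65 mm·m/s.
Spread over the 38 km slope with efficiency ε = 0.25: R = ε·F/W = 0.25 × 668.65 / 38000 m = 4.399e-03 mm/s.
R = 4.399e-03 × 3600 = 15.8 mm/hr.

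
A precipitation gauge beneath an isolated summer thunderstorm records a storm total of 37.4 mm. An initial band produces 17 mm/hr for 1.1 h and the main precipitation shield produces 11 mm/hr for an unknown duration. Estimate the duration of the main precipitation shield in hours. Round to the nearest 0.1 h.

Known phases: 17 × 1.1 = 18.7 mm.
Remaining depth = 37.4 − 18.7 = 18.7 mm.
Duration = 18.7 / 11 = 1.7 h.

duration ≈ 1.7 h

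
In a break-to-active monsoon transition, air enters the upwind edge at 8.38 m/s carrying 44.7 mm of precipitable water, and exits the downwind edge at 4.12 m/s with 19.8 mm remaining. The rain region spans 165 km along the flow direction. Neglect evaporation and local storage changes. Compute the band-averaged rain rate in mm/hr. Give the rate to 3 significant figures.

Column moisture flux per unit crosswind length is F = V × PW.
Inflow: F_in = 8.38 × 44.7 = 374.586 mm·m/s
Outflow: F_out = 4.12 × 19.8 = 81.576 mm·m/s
Steady-state rate R = (F_in − F_out)/L = (374.586 − 81.576) / 165000 m = 1.776e-03 mm/s.
R = 1.776e-03 × 3600 = 6.39 mm/hr.

R ≈ 6.39 mm/hr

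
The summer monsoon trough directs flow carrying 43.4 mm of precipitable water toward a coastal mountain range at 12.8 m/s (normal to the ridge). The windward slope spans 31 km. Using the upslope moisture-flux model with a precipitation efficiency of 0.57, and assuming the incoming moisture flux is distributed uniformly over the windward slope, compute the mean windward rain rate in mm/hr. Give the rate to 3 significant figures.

Incoming column moisture flux per unit ridge length: F = V × PW = 12.8 × 43.4 = 555.52 mm·m/s.
Spread over the 31 km slope with efficiency ε = 0.57: R = ε·F/W = 0.57 × 555.52 / 31000 m = 1.021e-02 mm/s.
R = 1.021e-02 × 3600 = 36.8 mm/hr.

R ≈ 36.8 mm/hr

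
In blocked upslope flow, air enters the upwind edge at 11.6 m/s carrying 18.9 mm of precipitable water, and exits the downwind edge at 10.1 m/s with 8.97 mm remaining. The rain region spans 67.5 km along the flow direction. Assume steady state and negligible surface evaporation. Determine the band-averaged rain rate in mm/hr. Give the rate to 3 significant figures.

Column moisture flux per unit crosswind length is F = V × PW.
Inflow: F_in = 11.6 × 18.9 = 219.24 mm·m/s
Outflow: F_out = 10.1 × 8.97 = 90.597 mm·m/s
Steady-state rate R = (F_in − F_out)/L = (219.24 − 90.597) / 67500 m = 1.906e-03 mm/s.
R = 1.906e-03 × 3600 = 6.86 mm/hr.

R ≈ 6.86 mm/hr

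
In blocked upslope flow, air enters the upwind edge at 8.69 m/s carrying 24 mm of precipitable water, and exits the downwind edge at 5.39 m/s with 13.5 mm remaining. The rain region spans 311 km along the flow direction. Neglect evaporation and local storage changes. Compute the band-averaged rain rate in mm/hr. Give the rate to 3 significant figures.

R ≈ 1.57 mm/hr

Column moisture flux per unit crosswind length is F = V × PW.
Inflow: F_in = 8.69 × 24 = 208.56 mm·m/s
Outflow: F_out = 5.39 × 13.5 = 72.765 mm·m/s
Steady-state rate R = (F_in − F_out)/L = (208.56 − 72.765) / 311000 m = 4.366e-04 mm/s.
R = 4.366e-04 × 3600 = 1.57 mm/hr.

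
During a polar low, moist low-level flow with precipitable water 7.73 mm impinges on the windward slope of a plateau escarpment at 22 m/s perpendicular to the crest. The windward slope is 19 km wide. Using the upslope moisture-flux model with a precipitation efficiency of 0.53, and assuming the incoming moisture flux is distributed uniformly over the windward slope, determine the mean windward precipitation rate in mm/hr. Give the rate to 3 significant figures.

R ≈ 17.1 mm/hr

Incoming column moisture flux per unit ridge length: F = V × PW = 22 × 7.73 = 170.06 mm·m/s.
Spread over the 19 km slope with efficiency ε = 0.53: R = ε·F/W = 0.53 × 170.06 / 19000 m = 4.744e-03 mm/s.
R = 4.744e-03 × 3600 = 17.1 mm/hr.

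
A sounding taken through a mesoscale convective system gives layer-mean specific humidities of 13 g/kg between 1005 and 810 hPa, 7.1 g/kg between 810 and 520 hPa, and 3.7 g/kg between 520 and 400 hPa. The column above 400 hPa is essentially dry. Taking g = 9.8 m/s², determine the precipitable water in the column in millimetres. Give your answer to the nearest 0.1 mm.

PW ≈ 51.4 mm

Precipitable water is the column-integrated vapour mass per unit area: PW = (1/g) Σ q̄ Δp, with q in kg/kg and Δp in Pa (1 kg/m² of water = 1 mm).
Layer 1005–810 hPa: Δp = 195 hPa = 19500 Pa, q̄ = 0.013 kg/kg → 0.013 × 19500 / 9.8 = 25.87 mm
Layer 810–520 hPa: Δp = 290 hPa = 29000 Pa, q̄ = 0.0071 kg/kg → 0.0071 × 29000 / 9.8 = 21.01 mm
Layer 520–400 hPa: Δp = 120 hPa = 12000 Pa, q̄ = 0.0037 kg/kg → 0.0037 × 12000 / 9.8 = 4.53 mm
PW = 25.87 + 21.01 + 4.53 = 51.41 ≈ 51.4 mm.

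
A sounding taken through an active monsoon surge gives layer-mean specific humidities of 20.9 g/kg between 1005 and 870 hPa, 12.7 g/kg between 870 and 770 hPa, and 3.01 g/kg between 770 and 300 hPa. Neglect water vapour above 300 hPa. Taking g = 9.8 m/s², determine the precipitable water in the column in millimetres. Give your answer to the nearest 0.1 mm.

PW ≈ 56.2 mm

Precipitable water is the column-integrated vapour mass per unit area: PW = (1/g) Σ q̄ Δp, with q in kg/kg and Δp in Pa (1 kg/m² of water = 1 mm).
Layer 1005–870 hPa: Δp = 135 hPa = 13500 Pa, q̄ = 0.0209 kg/kg → 0.0209 × 13500 / 9.8 = 28.79 mm
Layer 870–770 hPa: Δp = 100 hPa = 10000 Pa, q̄ = 0.0127 kg/kg → 0.0127 × 10000 / 9.8 = 12.96 mm
Layer 770–300 hPa: Δp = 470 hPa = 47000 Pa, q̄ = 0.00301 kg/kg → 0.00301 × 47000 / 9.8 = 14.44 mm
PW = 28.79 + 12.96 + 14.44 = 56.19 ≈ 56.2 mm.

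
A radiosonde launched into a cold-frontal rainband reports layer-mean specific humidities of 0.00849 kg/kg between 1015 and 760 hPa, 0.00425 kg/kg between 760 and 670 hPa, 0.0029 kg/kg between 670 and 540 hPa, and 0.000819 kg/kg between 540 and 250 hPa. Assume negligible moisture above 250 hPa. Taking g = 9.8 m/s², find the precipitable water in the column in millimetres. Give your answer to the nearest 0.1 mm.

Precipitable water is the column-integrated vapour mass per unit area: PW = (1/g) Σ q̄ Δp, with q in kg/kg and Δp in Pa (1 kg/m² of water = 1 mm).
Layer 1015–760 hPa: Δp = 255 hPa = 25500 Pa, q̄ = 0.00849 kg/kg → 0.00849 × 25500 / 9.8 = 22.09 mm
Layer 760–670 hPa: Δp = 90 hPa = 9000 Pa, q̄ = 0.00425 kg/kg → 0.00425 × 9000 / 9.8 = 3.90 mm
Layer 670–540 hPa: Δp = 130 hPa = 13000 Pa, q̄ = 0.0029 kg/kg → 0.0029 × 13000 / 9.8 = 3.85 mm
Layer 540–250 hPa: Δp = 290 hPa = 29000 Pa, q̄ = 0.000819 kg/kg → 0.000819 × 29000 / 9.8 = 2.42 mm
PW = 22.09 + 3.90 + 3.85 + 2.42 = 32.26 ≈ 32.3 mm.

PW ≈ 32.3 mm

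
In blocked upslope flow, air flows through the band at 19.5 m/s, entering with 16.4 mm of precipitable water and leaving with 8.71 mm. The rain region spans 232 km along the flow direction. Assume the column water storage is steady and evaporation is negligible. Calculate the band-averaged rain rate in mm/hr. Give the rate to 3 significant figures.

R ≈ 2.33 mm/hr

Column moisture flux per unit crosswind length is F = V × PW.
Inflow: F_in = 19.5 × 16.4 = 319.8 mm·m/s
Outflow: F_out = 19.5 × 8.71 = 169.845 mm·m/s
Steady-state rate R = (F_in − F_out)/L = (319.8 − 169.845) / 232000 m = 6.464e-04 mm/s.
R = 6.464e-04 × 3600 = 2.33 mm/hr.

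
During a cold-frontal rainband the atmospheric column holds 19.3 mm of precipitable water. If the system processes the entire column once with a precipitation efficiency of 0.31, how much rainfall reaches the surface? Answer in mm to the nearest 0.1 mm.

rainfall ≈ 6.0 mm

Rainfall = ε × PW = 0.31 × 19.3 = 6.0 mm.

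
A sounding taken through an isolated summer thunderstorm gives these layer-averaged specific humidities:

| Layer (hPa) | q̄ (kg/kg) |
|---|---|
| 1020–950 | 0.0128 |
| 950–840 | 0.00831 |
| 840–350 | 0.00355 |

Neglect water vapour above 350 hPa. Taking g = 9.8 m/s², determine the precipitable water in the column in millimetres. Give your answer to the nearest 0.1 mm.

PW ≈ 36.2 mm

Precipitable water is the column-integrated vapour mass per unit area: PW = (1/g) Σ q̄ Δp, with q in kg/kg and Δp in Pa (1 kg/m² of water = 1 mm).
Layer 1020–950 hPa: Δp = 70 hPa = 7000 Pa, q̄ = 0.0128 kg/kg → 0.0128 × 7000 / 9.8 = 9.14 mm
Layer 950–840 hPa: Δp = 110 hPa = 11000 Pa, q̄ = 0.00831 kg/kg → 0.00831 × 11000 / 9.8 = 9.33 mm
Layer 840–350 hPa: Δp = 490 hPa = 49000 Pa, q̄ = 0.00355 kg/kg → 0.00355 × 49000 / 9.8 = 17.75 mm
PW = 9.14 + 9.33 + 17.75 = 36.22 ≈ 36.2 mm.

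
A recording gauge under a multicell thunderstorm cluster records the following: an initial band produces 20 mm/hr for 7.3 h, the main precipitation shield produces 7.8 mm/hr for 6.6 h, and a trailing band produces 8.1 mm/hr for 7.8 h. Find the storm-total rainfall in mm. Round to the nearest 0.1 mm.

Total = Σ Rᵢ Δtᵢ = 20 × 7.3 + 7.8 × 6.6 + 8.1 × 7.8
      = 146 + 51.48 + 63.18 = 260.7 mm.

total ≈ 260.7 mm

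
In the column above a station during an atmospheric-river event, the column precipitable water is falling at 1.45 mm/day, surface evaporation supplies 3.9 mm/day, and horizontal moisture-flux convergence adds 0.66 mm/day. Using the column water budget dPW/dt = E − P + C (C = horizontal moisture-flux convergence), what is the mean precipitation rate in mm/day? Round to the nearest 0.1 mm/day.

dPW/dt = -1.45 mm/day.
P = E + C − dPW/dt = 3.9 + (0.66) − (-1.45) = 6.0 mm/day.

P ≈ 6.0 mm/day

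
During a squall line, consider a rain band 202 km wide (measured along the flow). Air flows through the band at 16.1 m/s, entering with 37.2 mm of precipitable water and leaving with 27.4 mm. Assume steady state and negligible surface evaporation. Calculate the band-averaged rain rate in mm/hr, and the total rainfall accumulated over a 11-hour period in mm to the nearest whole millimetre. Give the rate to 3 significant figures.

R ≈ 2.81 mm/hr; total ≈ 31 mm

Column moisture flux per unit crosswind length is F = V × PW.
Inflow: F_in = 16.1 × 37.2 = 598.92 mm·m/s
Outflow: F_out = 16.1 × 27.4 = 441.14 mm·m/s
Steady-state rate R = (F_in − F_out)/L = (598.92 − 441.14) / 202000 m = 7.811e-04 mm/s.
R = 7.811e-04 × 3600 = 2.81 mm/hr.
Over 11 h: total = 2.81 × 11 = 30.91 ≈ 31 mm.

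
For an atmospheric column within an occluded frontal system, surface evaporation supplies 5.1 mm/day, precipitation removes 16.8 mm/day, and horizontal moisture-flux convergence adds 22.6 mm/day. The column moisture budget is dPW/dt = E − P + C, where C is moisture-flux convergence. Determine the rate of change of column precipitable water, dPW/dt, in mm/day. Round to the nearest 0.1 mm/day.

dPW/dt = E − P + C = 5.1 − 16.8 + (22.6) = 10.9 mm/day.

dPW/dt ≈ 10.9 mm/day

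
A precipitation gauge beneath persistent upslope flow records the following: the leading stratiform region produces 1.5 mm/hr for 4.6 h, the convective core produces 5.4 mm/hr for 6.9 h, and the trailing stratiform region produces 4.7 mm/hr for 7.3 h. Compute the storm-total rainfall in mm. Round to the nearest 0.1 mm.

total ≈ 78.5 mm

Total = Σ Rᵢ Δtᵢ = 1.5 × 4.6 + 5.4 × 6.9 + 4.7 × 7.3
      = 6.9 + 37.26 + 34.31 = 78.5 mm.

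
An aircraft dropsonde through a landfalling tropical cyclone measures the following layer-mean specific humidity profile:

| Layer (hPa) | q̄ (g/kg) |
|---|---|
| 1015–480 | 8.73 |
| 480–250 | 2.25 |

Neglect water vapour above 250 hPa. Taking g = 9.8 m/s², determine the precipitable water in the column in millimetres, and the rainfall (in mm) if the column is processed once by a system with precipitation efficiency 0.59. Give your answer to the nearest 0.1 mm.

PW ≈ 52.9 mm; rainfall ≈ 31.2 mm

Precipitable water is the column-integrated vapour mass per unit area: PW = (1/g) Σ q̄ Δp, with q in kg/kg and Δp in Pa (1 kg/m² of water = 1 mm).
Layer 1015–480 hPa: Δp = 535 hPa = 53500 Pa, q̄ = 0.00873 kg/kg → 0.00873 × 53500 / 9.8 = 47.66 mm
Layer 480–250 hPa: Δp = 230 hPa = 23000 Pa, q̄ = 0.00225 kg/kg → 0.00225 × 23000 / 9.8 = 5.28 mm
PW = 47.66 + 5.28 = 52.94 ≈ 52.9 mm.
Rainfall = ε × PW = 0.59 × 52.9 = 31.2 mm.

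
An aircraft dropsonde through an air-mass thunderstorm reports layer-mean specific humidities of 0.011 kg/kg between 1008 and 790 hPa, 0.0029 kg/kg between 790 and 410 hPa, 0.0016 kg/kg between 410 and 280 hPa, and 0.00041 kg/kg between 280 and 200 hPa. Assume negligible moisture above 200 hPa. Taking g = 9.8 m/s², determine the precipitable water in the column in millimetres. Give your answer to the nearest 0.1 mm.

PW ≈ 38.2 mm

Precipitable water is the column-integrated vapour mass per unit area: PW = (1/g) Σ q̄ Δp, with q in kg/kg and Δp in Pa (1 kg/m² of water = 1 mm).
Layer 1008–790 hPa: Δp = 218 hPa = 21800 Pa, q̄ = 0.011 kg/kg → 0.011 × 21800 / 9.8 = 24.47 mm
Layer 790–410 hPa: Δp = 380 hPa = 38000 Pa, q̄ = 0.0029 kg/kg → 0.0029 × 38000 / 9.8 = 11.24 mm
Layer 410–280 hPa: Δp = 130 hPa = 13000 Pa, q̄ = 0.0016 kg/kg → 0.0016 × 13000 / 9.8 = 2.12 mm
Layer 280–200 hPa: Δp = 80 hPa = 8000 Pa, q̄ = 0.00041 kg/kg → 0.00041 × 8000 / 9.8 = 0.33 mm
PW = 24.47 + 11.24 + 2.12 + 0.33 = 38.16 ≈ 38.2 mm.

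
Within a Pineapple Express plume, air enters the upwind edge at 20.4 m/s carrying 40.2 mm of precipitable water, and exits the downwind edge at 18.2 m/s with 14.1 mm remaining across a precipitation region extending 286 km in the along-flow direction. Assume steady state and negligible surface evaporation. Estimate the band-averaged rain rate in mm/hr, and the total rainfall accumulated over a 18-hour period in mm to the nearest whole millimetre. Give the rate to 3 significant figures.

Column moisture flux per unit crosswind length is F = V × PW.
Inflow: F_in = 20.4 × 40.2 = 820.08 mm·m/s
Outflow: F_out = 18.2 × 14.1 = 256.62 mm·m/s
Steady-state rate R = (F_in − F_out)/L = (820.08 − 256.62) / 286000 m = 1.970e-03 mm/s.
R = 1.970e-03 × 3600 = 7.09 mm/hr.
Over 18 h: total = 7.09 × 18 = 127.62 ≈ 128 mm.

R ≈ 7.09 mm/hr; total ≈ 128 mm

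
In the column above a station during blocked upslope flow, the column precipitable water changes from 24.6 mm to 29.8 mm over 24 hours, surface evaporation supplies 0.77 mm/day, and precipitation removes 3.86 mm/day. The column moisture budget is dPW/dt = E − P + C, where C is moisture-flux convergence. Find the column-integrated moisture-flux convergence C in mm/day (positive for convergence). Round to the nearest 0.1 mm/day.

dPW/dt = (29.8 − 24.6) mm / (24/24 day) = +5.200 mm/day.
C = dPW/dt − E + P = (+5.200) − 0.77 + 3.86 = 8.3 mm/day.

C ≈ 8.3 mm/day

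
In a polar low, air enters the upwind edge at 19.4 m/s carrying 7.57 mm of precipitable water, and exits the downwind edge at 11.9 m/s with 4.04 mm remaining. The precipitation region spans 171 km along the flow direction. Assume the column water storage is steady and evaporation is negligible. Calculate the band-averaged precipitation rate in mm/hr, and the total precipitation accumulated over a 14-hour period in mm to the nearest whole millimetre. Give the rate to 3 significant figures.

R ≈ 2.08 mm/hr; total ≈ 29 mm

Column moisture flux per unit crosswind length is F = V × PW.
Inflow: F_in = 19.4 × 7.57 = 146.858 mm·m/s
Outflow: F_out = 11.9 × 4.04 = 48.076 mm·m/s
Steady-state rate R = (F_in − F_out)/L = (146.858 − 48.076) / 171000 m = 5.777e-04 mm/s.
R = 5.777e-04 × 3600 = 2.08 mm/hr.
Over 14 h: total = 2.08 × 14 = 29.12 ≈ 29 mm.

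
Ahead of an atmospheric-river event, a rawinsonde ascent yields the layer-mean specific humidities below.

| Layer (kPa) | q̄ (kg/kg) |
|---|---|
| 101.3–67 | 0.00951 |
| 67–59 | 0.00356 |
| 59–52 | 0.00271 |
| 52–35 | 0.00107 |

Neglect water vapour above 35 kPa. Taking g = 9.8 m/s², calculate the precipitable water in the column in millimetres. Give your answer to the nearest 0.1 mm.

Precipitable water is the column-integrated vapour mass per unit area: PW = (1/g) Σ q̄ Δp, with q in kg/kg and Δp in Pa (1 kg/m² of water = 1 mm).
Layer 101.3–67 kPa: Δp = 343 hPa = 34300 Pa, q̄ = 0.00951 kg/kg → 0.00951 × 34300 / 9.8 = 33.28 mm
Layer 67–59 kPa: Δp = 80 hPa = 8000 Pa, q̄ = 0.00356 kg/kg → 0.00356 × 8000 / 9.8 = 2.91 mm
Layer 59–52 kPa: Δp = 70 hPa = 7000 Pa, q̄ = 0.00271 kg/kg → 0.00271 × 7000 / 9.8 = 1.94 mm
Layer 52–35 kPa: Δp = 170 hPa = 17000 Pa, q̄ = 0.00107 kg/kg → 0.00107 × 17000 / 9.8 = 1.86 mm
PW = 33.28 + 2.91 + 1.94 + 1.86 = 39.99 ≈ 40.0 mm.

PW ≈ 40.0 mm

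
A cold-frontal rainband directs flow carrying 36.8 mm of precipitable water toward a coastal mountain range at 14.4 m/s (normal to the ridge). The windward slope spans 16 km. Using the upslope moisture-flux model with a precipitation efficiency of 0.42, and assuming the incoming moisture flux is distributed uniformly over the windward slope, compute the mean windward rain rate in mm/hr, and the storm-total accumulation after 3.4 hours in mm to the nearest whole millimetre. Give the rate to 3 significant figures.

Incoming column moisture flux per unit ridge length: F = V × PW = 14.4 × 36.8 = 529.92 mm·m/s.
Spread over the 16 km slope with efficiency ε = 0.42: R = ε·F/W = 0.42 × 529.92 / 16000 m = 1.391e-02 mm/s.
R = 1.391e-02 × 3600 = 50.1 mm/hr.
Over 3.4 h: total = 50.1 × 3.4 = 170.34 ≈ 170 mm.

R ≈ 50.1 mm/hr; total ≈ 170 mm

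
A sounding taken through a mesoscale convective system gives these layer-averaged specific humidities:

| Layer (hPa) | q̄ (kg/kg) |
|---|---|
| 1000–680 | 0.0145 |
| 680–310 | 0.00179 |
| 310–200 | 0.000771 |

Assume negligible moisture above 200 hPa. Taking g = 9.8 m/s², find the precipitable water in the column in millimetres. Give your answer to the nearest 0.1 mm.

PW ≈ 55.0 mm

Precipitable water is the column-integrated vapour mass per unit area: PW = (1/g) Σ q̄ Δp, with q in kg/kg and Δp in Pa (1 kg/m² of water = 1 mm).
Layer 1000–680 hPa: Δp = 320 hPa = 32000 Pa, q̄ = 0.0145 kg/kg → 0.0145 × 32000 / 9.8 = 47.35 mm
Layer 680–310 hPa: Δp = 370 hPa = 37000 Pa, q̄ = 0.00179 kg/kg → 0.00179 × 37000 / 9.8 = 6.76 mm
Layer 310–200 hPa: Δp = 110 hPa = 11000 Pa, q̄ = 0.000771 kg/kg → 0.000771 × 11000 / 9.8 = 0.87 mm
PW = 47.35 + 6.76 + 0.87 = 54.98 ≈ 55.0 mm.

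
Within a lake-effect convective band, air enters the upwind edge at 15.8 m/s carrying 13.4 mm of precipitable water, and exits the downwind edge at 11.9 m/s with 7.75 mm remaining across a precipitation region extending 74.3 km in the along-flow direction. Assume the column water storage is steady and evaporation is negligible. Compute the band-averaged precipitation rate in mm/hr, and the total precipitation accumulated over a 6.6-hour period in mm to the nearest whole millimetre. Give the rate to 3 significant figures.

R ≈ 5.79 mm/hr; total ≈ 38 mm

Column moisture flux per unit crosswind length is F = V × PW.
Inflow: F_in = 15.8 × 13.4 = 211.72 mm·m/s
Outflow: F_out = 11.9 × 7.75 = 92.225 mm·m/s
Steady-state rate R = (F_in − F_out)/L = (211.72 − 92.225) / 74300 m = 1.608e-03 mm/s.
R = 1.608e-03 × 3600 = 5.79 mm/hr.
Over 6.6 h: total = 5.79 × 6.6 = 38.214 ≈ 38 mm.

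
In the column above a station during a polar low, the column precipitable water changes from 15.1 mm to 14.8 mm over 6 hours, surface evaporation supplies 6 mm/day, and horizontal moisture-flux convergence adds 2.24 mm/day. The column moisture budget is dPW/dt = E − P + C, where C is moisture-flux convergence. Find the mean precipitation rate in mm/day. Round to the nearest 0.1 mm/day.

dPW/dt = (14.8 − 15.1) mm / (6/24 day) = -1.200 mm/day.
P = E + C − dPW/dt = 6 + (2.24) − (-1.200) = 9.4 mm/day.

P ≈ 9.4 mm/day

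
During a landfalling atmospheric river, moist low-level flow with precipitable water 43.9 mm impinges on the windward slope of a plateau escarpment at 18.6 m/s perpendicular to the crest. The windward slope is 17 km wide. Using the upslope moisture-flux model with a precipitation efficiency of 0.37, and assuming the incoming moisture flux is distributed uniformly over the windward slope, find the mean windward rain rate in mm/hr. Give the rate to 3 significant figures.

Incoming column moisture flux per unit ridge length: F = V × PW = 18.6 × 43.9 = 816.54 mm·m/s.
Spread over the 17 km slope with efficiency ε = 0.37: R = ε·F/W = 0.37 × 816.54 / 17000 m = 1.777e-02 mm/s.
R = 1.777e-02 × 3600 = 64.0 mm/hr.

R ≈ 64.0 mm/hr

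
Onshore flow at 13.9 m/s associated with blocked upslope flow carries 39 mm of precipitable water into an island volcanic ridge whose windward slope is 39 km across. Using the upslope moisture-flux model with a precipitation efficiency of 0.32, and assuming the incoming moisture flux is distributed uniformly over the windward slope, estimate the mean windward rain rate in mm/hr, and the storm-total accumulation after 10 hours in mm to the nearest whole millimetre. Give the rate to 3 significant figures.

R ≈ 16.0 mm/hr; total ≈ 160 mm

Incoming column moisture flux per unit ridge length: F = V × PW = 13.9 × 39 = 542.1 mm·m/s.
Spread over the 39 km slope with efficiency ε = 0.32: R = ε·F/W = 0.32 × 542.1 / 39000 m = 4.448e-03 mm/s.
R = 4.448e-03 × 3600 = 16.0 mm/hr.
Over 10 h: total = 16.0 × 10 = 160 mm.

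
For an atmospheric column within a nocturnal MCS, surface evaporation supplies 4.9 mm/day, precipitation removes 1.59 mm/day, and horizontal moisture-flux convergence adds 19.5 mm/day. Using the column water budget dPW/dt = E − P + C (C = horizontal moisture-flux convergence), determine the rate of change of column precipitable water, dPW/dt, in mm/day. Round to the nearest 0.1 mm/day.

dPW/dt ≈ 22.8 mm/day

dPW/dt = E − P + C = 4.9 − 1.59 + (19.5) = 22.8 mm/day.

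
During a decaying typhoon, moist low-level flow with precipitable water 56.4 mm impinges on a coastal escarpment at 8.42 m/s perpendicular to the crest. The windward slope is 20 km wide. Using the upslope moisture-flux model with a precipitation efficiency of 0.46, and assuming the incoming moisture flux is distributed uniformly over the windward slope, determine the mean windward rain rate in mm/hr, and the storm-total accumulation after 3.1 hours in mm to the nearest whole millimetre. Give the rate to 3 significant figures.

R ≈ 39.3 mm/hr; total ≈ 122 mm

Incoming column moisture flux per unit ridge length: F = V × PW = 8.42 × 56.4 = 474.888 mm·m/s.
Spread over the 20 km slope with efficiency ε = 0.46: R = ε·F/W = 0.46 × 474.888 / 20000 m = 1.092e-02 mm/s.
R = 1.092e-02 × 3600 = 39.3 mm/hr.
Over 3.1 h: total = 39.3 × 3.1 = 121.83 ≈ 122 mm.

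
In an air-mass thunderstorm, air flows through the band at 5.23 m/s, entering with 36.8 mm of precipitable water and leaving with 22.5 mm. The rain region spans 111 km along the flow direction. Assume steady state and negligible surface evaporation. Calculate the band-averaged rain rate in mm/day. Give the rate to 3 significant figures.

R ≈ 58.2 mm/day

Column moisture flux per unit crosswind length is F = V × PW.
Inflow: F_in = 5.23 × 36.8 = 192.464 mm·m/s
Outflow: F_out = 5.23 × 22.5 = 117.675 mm·m/s
Steady-state rate R = (F_in − F_out)/L = (192.464 − 117.675) / 111000 m = 6.738e-04 mm/s.
R = 6.738e-04 × 3600 × 24 = 58.2 mm/day.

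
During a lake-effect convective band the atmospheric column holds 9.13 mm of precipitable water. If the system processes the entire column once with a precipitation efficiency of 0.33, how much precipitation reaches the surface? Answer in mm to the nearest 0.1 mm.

precipitation ≈ 3.0 mm

Precipitation = ε × PW = 0.33 × 9.13 = 3.0 mm.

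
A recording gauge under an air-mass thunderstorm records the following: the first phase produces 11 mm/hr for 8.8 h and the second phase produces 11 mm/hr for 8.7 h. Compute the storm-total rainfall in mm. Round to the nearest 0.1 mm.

total ≈ 192.5 mm

Total = Σ Rᵢ Δtᵢ = 11 × 8.8 + 11 × 8.7
      = 96.8 + 95.7 = 192.5 mm.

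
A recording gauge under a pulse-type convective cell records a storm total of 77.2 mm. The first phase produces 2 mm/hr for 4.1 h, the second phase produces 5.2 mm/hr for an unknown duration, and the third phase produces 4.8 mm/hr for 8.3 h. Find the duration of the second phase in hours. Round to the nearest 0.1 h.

Known phases: 2 × 4.1 + 4.8 × 8.3 = 8.2 + 39.84 = 48.04 mm.
Remaining depth = 77.2 − 48.04 = 29.16 mm.
Duration = 29.16 / 5.2 = 5.6 h.

duration ≈ 5.6 h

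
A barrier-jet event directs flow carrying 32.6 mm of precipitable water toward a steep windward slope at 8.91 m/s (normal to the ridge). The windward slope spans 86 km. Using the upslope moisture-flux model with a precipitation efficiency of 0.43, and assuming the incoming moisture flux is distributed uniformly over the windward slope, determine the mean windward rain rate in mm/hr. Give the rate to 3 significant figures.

R ≈ 5.23 mm/hr

Incoming column moisture flux per unit ridge length: F = V × PW = 8.91 × 32.6 = 290.466 mm·m/s.
Spread over the 86 km slope with efficiency ε = 0.43: R = ε·F/W = 0.43 × 290.466 / 86000 m = 1.452e-03 mm/s.
R = 1.452e-03 × 3600 = 5.23 mm/hr.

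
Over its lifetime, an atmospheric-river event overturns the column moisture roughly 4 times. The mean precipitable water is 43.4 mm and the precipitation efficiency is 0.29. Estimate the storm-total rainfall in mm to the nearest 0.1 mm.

Each cycle deposits ε × PW = 0.29 × 43.4 = 12.586 mm.
Over 4 cycles: 4 × 12.586 = 50.3 mm.

rainfall ≈ 50.3 mm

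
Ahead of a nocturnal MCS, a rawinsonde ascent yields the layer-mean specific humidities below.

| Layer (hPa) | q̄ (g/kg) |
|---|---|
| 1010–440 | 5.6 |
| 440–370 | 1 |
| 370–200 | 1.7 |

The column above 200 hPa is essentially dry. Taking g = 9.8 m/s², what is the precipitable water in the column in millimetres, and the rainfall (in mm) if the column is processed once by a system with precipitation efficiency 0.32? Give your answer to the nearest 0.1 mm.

PW ≈ 36.2 mm; rainfall ≈ 11.6 mm

Precipitable water is the column-integrated vapour mass per unit area: PW = (1/g) Σ q̄ Δp, with q in kg/kg and Δp in Pa (1 kg/m² of water = 1 mm).
Layer 1010–440 hPa: Δp = 570 hPa = 57000 Pa, q̄ = 0.0056 kg/kg → 0.0056 × 57000 / 9.8 = 32.57 mm
Layer 440–370 hPa: Δp = 70 hPa = 7000 Pa, q̄ = 0.001 kg/kg → 0.001 × 7000 / 9.8 = 0.71 mm
Layer 370–200 hPa: Δp = 170 hPa = 17000 Pa, q̄ = 0.0017 kg/kg → 0.0017 × 17000 / 9.8 = 2.95 mm
PW = 32.57 + 0.71 + 2.95 = 36.23 ≈ 36.2 mm.
Rainfall = ε × PW = 0.32 × 36.2 = 11.6 mm.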